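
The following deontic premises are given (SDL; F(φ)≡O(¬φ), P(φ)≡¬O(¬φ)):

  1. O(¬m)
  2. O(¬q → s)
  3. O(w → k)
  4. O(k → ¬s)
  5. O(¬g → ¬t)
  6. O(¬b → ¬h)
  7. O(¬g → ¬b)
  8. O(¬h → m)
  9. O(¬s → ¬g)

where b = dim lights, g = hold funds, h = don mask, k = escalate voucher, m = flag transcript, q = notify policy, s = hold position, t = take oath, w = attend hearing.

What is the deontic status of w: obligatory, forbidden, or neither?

Premise 1 states O(¬m) outright.
Premise 8 is O(¬h → m); contrapositively O(¬m → h). Since O(¬m) holds, K gives O(h).
The contrapositive of premise 6 (O(¬b → ¬h)) is O(h → b), and O(h) is already established, so O(b).
Premise 7, O(¬g → ¬b), contraposes to O(b → g); with O(b) we get O(g).
Premise 9 is O(¬s → ¬g); contrapositively O(g → s). Since O(g) holds, K gives O(s).
Premise 4 is O(k → ¬s); contrapositively O(s → ¬k). Since O(s) holds, K gives O(¬k).
Premise 3, O(w → k), contraposes to O(¬k → ¬w); with O(¬k) we get O(¬w).
Premises 2, 5 do not contribute to this derivation.
Thus O(¬w), which is F(w): w is forbidden.

Forbidden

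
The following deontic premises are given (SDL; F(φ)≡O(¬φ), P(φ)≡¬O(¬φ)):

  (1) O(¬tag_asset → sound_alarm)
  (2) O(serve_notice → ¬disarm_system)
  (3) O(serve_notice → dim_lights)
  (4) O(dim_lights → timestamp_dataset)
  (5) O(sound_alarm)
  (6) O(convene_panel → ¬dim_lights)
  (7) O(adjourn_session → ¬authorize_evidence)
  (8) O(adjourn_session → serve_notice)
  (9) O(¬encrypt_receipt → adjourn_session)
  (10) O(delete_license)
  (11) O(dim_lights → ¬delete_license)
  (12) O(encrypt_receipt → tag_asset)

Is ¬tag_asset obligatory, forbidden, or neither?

Forbidden

Premise 10 states O(delete_license) outright.
Premise 11, O(dim_lights → ¬delete_license), contraposes to O(delete_license → ¬dim_lights); with O(delete_license) we get O(¬dim_lights).
Premise 3 is O(serve_notice → dim_lights); contrapositively O(¬dim_lights → ¬serve_notice). Since O(¬dim_lights) holds, K gives O(¬serve_notice).
Premise 8, O(adjourn_session → serve_notice), contraposes to O(¬serve_notice → ¬adjourn_session); with O(¬serve_notice) we get O(¬adjourn_session).
Premise 9, O(¬encrypt_receipt → adjourn_session), contraposes to O(¬adjourn_session → encrypt_receipt); with O(¬adjourn_session) we get O(encrypt_receipt).
Applying K to premise 12 (O(encrypt_receipt → tag_asset)) and O(encrypt_receipt) yields O(tag_asset).
Premises 1, 2, 4, 5, 6, 7 do not contribute to this derivation.
Thus O(tag_asset), which is F(¬tag_asset): ¬tag_asset is forbidden.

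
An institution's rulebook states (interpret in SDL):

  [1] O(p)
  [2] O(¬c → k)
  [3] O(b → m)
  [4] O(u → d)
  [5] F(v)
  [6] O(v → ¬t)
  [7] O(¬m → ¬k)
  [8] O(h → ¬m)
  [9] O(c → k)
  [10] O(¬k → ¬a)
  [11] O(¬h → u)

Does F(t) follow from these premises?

No

Premise 6 is O(v → ¬t), but O(v) is not derivable from the premises, so it does not yield O(¬t).
No other premise forces O(¬t). An ideal world satisfying every premise can still have t true, so F(t) is not derivable.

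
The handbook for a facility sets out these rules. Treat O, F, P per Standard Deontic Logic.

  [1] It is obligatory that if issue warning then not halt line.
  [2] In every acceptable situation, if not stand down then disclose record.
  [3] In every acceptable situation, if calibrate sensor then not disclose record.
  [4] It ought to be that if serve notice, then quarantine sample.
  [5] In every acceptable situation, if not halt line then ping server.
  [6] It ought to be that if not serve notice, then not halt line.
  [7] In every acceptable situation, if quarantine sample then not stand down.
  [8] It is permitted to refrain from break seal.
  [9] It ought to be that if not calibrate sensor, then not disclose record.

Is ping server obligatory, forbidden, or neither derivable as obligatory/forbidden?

Obligatory

By case analysis on calibrate_sensor: premise 3 gives O(calibrate_sensor → ¬disclose_record) and premise 9 gives O(¬calibrate_sensor → ¬disclose_record), so O(¬disclose_record) either way.
The contrapositive of premise 2 (O(¬stand_down → disclose_record)) is O(¬disclose_record → stand_down), and O(¬disclose_record) is already established, so O(stand_down).
Premise 7 is O(quarantine_sample → ¬stand_down); contrapositively O(stand_down → ¬quarantine_sample). Since O(stand_down) holds, K gives O(¬quarantine_sample).
Premise 4 is O(serve_notice → quarantine_sample); contrapositively O(¬quarantine_sample → ¬serve_notice). Since O(¬quarantine_sample) holds, K gives O(¬serve_notice).
From O(¬serve_notice) and premise 6, O(¬serve_notice → ¬halt_line), we obtain O(¬halt_line).
Premise 5 is O(¬halt_line → ping_server); since O(¬halt_line), deontic closure gives O(ping_server).
Premises 1, 8 do not contribute to this derivation.
Hence ping_server is obligatory.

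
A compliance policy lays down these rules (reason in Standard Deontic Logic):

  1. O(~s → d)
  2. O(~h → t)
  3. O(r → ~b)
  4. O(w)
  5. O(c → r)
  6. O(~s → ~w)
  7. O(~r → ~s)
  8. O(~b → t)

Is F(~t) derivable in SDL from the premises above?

Yes

Premise 4 states O(w) outright.
Premise 6, O(~s → ~w), contraposes to O(w → s); with O(w) we get O(s).
Premise 7 is O(~r → ~s); contrapositively O(s → r). Since O(s) holds, K gives O(r).
From O(r) and premise 3, O(r → ~b), we obtain O(~b).
With premise 8, O(~b → t), the K-axiom yields O(t).
Premises 1, 2, 5 do not contribute to this derivation.
So O(t) holds, i.e. F(~t). The claim follows.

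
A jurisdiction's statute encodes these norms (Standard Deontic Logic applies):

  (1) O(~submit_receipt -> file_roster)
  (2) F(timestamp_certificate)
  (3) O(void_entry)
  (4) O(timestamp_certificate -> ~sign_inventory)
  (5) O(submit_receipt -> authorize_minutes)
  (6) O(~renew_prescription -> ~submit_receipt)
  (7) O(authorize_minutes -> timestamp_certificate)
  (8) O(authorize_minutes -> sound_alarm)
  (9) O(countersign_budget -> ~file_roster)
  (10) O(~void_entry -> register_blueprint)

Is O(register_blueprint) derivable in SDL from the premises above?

Premise 10 is O(~void_entry -> register_blueprint), but O(~void_entry) is not derivable from the premises, so it does not yield O(register_blueprint).
No other premise forces O(register_blueprint). An ideal world satisfying every premise can still have register_blueprint false, so O(register_blueprint) is not derivable.

No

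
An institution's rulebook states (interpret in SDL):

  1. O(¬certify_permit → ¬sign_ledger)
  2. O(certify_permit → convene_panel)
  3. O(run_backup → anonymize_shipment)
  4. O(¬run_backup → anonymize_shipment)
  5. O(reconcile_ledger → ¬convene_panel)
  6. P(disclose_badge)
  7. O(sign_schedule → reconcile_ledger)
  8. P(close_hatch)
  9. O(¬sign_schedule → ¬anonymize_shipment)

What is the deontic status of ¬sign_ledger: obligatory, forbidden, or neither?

Premises 4 and 3 cover both cases: O(¬run_backup → anonymize_shipment) and O(run_backup → anonymize_shipment). Since ¬run_backup ∨ run_backup is a tautology, O(anonymize_shipment) follows.
Premise 9, O(¬sign_schedule → ¬anonymize_shipment), contraposes to O(anonymize_shipment → sign_schedule); with O(anonymize_shipment) we get O(sign_schedule).
With premise 7, O(sign_schedule → reconcile_ledger), the K-axiom yields O(reconcile_ledger).
Applying K to premise 5 (O(reconcile_ledger → ¬convene_panel)) and O(reconcile_ledger) yields O(¬convene_panel).
Premise 2, O(certify_permit → convene_panel), contraposes to O(¬convene_panel → ¬certify_permit); with O(¬convene_panel) we get O(¬certify_permit).
From O(¬certify_permit) and premise 1, O(¬certify_permit → ¬sign_ledger), we obtain O(¬sign_ledger).
Premises 6, 8 do not contribute to this derivation.
Hence ¬sign_ledger is obligatory.

Obligatory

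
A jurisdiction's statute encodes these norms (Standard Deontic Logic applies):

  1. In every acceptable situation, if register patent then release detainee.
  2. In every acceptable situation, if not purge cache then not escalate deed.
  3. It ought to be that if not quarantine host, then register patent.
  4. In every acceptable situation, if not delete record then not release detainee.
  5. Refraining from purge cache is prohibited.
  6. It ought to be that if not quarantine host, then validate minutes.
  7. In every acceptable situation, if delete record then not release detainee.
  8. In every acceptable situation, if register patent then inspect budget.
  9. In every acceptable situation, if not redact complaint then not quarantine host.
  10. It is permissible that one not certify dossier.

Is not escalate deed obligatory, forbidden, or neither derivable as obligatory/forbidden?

Neither

Premise 2 is O(¬purge_cache → ¬escalate_deed), but O(¬purge_cache) is not derivable from the premises, so it does not yield O(¬escalate_deed).
No premise or chain of K-axiom applications forces O(¬escalate_deed), and none forces O(escalate_deed). So ¬escalate_deed is neither obligatory nor forbidden under these norms.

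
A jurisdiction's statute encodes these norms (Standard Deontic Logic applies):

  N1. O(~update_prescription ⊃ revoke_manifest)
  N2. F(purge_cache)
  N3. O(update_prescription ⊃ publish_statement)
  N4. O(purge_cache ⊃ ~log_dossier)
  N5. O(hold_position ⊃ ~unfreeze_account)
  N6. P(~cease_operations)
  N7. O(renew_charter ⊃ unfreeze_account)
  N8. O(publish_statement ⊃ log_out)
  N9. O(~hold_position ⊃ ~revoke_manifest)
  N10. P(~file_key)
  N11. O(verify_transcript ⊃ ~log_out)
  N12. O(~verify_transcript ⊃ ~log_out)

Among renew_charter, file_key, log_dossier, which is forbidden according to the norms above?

Premises 11 and 12 cover both cases: O(verify_transcript ⊃ ~log_out) and O(~verify_transcript ⊃ ~log_out). Since verify_transcript ∨ ~verify_transcript is a tautology, O(~log_out) follows.
Premise 8 is O(publish_statement ⊃ log_out); contrapositively O(~log_out ⊃ ~publish_statement). Since O(~log_out) holds, K gives O(~publish_statement).
Premise 3 is O(update_prescription ⊃ publish_statement); contrapositively O(~publish_statement ⊃ ~update_prescription). Since O(~publish_statement) holds, K gives O(~update_prescription).
With premise 1, O(~update_prescription ⊃ revoke_manifest), the K-axiom yields O(revoke_manifest).
Premise 9, O(~hold_position ⊃ ~revoke_manifest), contraposes to O(revoke_manifest ⊃ hold_position); with O(revoke_manifest) we get O(hold_position).
Premise 5 is O(hold_position ⊃ ~unfreeze_account); since O(hold_position), deontic closure gives O(~unfreeze_account).
Premise 7, O(renew_charter ⊃ unfreeze_account), contraposes to O(~unfreeze_account ⊃ ~renew_charter); with O(~unfreeze_account) we get O(~renew_charter).
So O(~renew_charter) holds, i.e. renew_charter is forbidden. None of the other listed options is forbidden under the premises.

renew_charter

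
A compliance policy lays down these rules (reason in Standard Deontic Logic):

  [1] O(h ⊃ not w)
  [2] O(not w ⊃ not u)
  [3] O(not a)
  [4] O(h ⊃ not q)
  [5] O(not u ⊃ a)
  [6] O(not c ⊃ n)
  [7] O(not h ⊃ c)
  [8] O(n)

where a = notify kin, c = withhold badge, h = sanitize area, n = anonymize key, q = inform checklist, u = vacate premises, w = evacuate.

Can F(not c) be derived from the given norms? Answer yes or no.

Yes

Premise 3 states O(not a) outright.
The contrapositive of premise 5 (O(not u ⊃ a)) is O(not a ⊃ u), and O(not a) is already established, so O(u).
Premise 2, O(not w ⊃ not u), contraposes to O(u ⊃ w); with O(u) we get O(w).
Premise 1 is O(h ⊃ not w); contrapositively O(w ⊃ not h). Since O(w) holds, K gives O(not h).
From O(not h) and premise 7, O(not h ⊃ c), we obtain O(c).
Premises 4, 6, 8 do not contribute to this derivation.
So O(c) holds, i.e. F(not c). The claim follows.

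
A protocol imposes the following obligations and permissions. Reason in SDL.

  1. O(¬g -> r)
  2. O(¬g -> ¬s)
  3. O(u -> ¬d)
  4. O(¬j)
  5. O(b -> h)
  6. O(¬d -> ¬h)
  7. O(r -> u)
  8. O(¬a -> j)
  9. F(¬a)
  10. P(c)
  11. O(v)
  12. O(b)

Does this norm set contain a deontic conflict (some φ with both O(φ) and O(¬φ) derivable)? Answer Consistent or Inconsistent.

Consistent

Premise 8 is O(¬a -> j), but O(¬a) is not derivable from the premises, so it does not yield O(j).
So O(j) is not derivable, and the apparent clash with O(¬j) does not arise.
A world satisfying every obligation exists (e.g. a=true, b=true, c=false, d=true, g=true, h=true, j=false, r=false, s=false, u=false, v=true); no atom is both obligatory and forbidden, so the set is consistent.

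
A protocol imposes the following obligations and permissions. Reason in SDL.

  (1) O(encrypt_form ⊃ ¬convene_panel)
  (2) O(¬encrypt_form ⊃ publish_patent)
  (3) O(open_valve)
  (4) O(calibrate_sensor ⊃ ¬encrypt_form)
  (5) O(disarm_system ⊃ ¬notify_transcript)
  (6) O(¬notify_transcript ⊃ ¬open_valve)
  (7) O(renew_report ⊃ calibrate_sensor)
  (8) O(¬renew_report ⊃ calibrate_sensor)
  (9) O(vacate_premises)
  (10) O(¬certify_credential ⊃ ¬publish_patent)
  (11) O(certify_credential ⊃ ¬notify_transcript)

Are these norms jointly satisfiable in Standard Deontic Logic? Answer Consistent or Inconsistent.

By case analysis on ¬renew_report: premise 8 gives O(¬renew_report ⊃ calibrate_sensor) and premise 7 gives O(renew_report ⊃ calibrate_sensor), so O(calibrate_sensor) either way.
Applying K to premise 4 (O(calibrate_sensor ⊃ ¬encrypt_form)) and O(calibrate_sensor) yields O(¬encrypt_form).
Applying K to premise 2 (O(¬encrypt_form ⊃ publish_patent)) and O(¬encrypt_form) yields O(publish_patent).
Premise 10 is O(¬certify_credential ⊃ ¬publish_patent); contrapositively O(publish_patent ⊃ certify_credential). Since O(publish_patent) holds, K gives O(certify_credential).
Premise 11 is O(certify_credential ⊃ ¬notify_transcript); since O(certify_credential), deontic closure gives O(¬notify_transcript).
With premise 6, O(¬notify_transcript ⊃ ¬open_valve), the K-axiom yields O(¬open_valve).
However, premise 3 gives O(open_valve).
We now have both O(¬open_valve) and O(open_valve) — open_valve is simultaneously obligatory and forbidden, violating the D-axiom.

Inconsistent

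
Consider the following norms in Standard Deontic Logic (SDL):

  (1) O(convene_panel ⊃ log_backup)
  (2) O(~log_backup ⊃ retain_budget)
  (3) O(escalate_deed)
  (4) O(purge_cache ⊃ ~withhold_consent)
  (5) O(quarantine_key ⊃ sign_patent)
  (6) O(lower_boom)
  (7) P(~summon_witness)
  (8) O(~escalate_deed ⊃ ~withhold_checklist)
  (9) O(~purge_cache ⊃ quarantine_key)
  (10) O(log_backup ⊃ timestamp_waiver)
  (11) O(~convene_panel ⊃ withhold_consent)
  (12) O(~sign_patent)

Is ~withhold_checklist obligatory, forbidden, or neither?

Premise 8 is O(~escalate_deed ⊃ ~withhold_checklist), but O(~escalate_deed) is not derivable from the premises, so it does not yield O(~withhold_checklist).
No premise or chain of K-axiom applications forces O(~withhold_checklist), and none forces O(withhold_checklist). So ~withhold_checklist is neither obligatory nor forbidden under these norms.

Neither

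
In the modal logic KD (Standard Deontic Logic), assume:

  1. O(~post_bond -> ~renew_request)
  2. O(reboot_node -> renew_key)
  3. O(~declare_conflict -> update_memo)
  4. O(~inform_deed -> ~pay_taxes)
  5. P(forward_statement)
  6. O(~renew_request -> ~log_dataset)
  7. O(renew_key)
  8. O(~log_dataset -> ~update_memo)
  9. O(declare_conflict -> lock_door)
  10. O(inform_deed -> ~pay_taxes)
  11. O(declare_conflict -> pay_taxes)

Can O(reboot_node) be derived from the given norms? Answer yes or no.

Premise 2 is O(reboot_node -> renew_key); even if O(renew_key) held, inferring O(reboot_node) would be affirming the consequent — invalid.
No other premise forces O(reboot_node). An ideal world satisfying every premise can still have reboot_node false, so O(reboot_node) is not derivable.

No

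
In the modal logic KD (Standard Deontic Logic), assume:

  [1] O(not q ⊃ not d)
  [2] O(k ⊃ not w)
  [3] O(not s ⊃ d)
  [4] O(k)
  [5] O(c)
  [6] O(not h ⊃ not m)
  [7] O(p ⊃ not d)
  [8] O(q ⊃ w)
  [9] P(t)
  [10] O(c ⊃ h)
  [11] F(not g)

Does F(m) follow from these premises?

No

Premise 6 is O(not h ⊃ not m), but O(not h) is not derivable from the premises, so it does not yield O(not m).
No other premise forces O(not m). An ideal world satisfying every premise can still have m true, so F(m) is not derivable.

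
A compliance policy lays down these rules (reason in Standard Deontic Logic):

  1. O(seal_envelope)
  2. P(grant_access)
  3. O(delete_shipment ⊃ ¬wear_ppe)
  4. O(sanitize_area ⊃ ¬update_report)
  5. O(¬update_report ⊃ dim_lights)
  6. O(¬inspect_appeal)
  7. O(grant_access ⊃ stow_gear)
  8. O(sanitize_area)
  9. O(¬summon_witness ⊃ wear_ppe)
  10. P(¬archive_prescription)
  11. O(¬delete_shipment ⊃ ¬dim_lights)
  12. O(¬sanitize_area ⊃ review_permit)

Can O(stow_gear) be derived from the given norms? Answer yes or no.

Premise 7 is O(grant_access ⊃ stow_gear), but O(grant_access) is not derivable from the premises (the permission P(grant_access) asserts only ¬O(¬grant_access), not O(grant_access)), so it does not yield O(stow_gear).
No other premise forces O(stow_gear). An ideal world satisfying every premise can still have stow_gear false, so O(stow_gear) is not derivable.

No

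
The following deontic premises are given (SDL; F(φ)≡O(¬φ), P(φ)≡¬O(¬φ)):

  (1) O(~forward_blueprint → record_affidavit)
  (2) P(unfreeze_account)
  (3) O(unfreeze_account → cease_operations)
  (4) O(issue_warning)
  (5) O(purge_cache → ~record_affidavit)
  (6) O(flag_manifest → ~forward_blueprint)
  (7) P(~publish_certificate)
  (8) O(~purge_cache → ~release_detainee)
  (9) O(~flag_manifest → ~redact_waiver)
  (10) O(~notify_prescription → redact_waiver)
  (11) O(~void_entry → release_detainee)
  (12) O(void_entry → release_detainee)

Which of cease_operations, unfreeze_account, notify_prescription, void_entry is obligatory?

Premises 11 and 12 are O(~void_entry → release_detainee) and O(void_entry → release_detainee); every ideal world satisfies ~void_entry or void_entry, so in either case release_detainee holds — hence O(release_detainee).
The contrapositive of premise 8 (O(~purge_cache → ~release_detainee)) is O(release_detainee → purge_cache), and O(release_detainee) is already established, so O(purge_cache).
Applying K to premise 5 (O(purge_cache → ~record_affidavit)) and O(purge_cache) yields O(~record_affidavit).
Premise 1, O(~forward_blueprint → record_affidavit), contraposes to O(~record_affidavit → forward_blueprint); with O(~record_affidavit) we get O(forward_blueprint).
Premise 6, O(flag_manifest → ~forward_blueprint), contraposes to O(forward_blueprint → ~flag_manifest); with O(forward_blueprint) we get O(~flag_manifest).
With premise 9, O(~flag_manifest → ~redact_waiver), the K-axiom yields O(~redact_waiver).
The contrapositive of premise 10 (O(~notify_prescription → redact_waiver)) is O(~redact_waiver → notify_prescription), and O(~redact_waiver) is already established, so O(notify_prescription).
So O(notify_prescription) holds — notify_prescription is obligatory. None of the other listed options is made obligatory by any chain of premises.

notify_prescription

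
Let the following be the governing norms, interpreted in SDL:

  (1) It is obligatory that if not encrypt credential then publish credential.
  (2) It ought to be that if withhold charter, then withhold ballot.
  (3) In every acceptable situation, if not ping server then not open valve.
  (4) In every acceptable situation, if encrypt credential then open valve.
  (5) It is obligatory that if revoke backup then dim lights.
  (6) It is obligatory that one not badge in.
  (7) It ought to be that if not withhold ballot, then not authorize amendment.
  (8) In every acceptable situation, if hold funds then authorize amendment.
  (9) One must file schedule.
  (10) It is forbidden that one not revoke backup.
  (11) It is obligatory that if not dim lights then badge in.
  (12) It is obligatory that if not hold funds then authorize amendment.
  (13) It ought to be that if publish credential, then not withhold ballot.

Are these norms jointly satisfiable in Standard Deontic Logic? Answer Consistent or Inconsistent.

Premise 11 is O(¬dim_lights → badge_in), but O(¬dim_lights) is not derivable from the premises, so it does not yield O(badge_in).
So O(badge_in) is not derivable, and the apparent clash with O(¬badge_in) does not arise.
A world satisfying every obligation exists (e.g. authorize_amendment=true, badge_in=false, dim_lights=true, encrypt_credential=true, file_schedule=true, hold_funds=false, open_valve=true, ping_server=true, publish_credential=false, revoke_backup=true, withhold_ballot=true, withhold_charter=false); no atom is both obligatory and forbidden, so the set is consistent.

Consistent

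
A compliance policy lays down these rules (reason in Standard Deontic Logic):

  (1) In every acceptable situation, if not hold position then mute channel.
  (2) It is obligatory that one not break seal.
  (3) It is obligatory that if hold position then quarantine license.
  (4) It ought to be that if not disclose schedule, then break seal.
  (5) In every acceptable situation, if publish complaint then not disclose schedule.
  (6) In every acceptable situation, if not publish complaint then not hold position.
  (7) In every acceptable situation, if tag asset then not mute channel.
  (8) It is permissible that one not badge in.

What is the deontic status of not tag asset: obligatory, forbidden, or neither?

Premise 2 gives O(¬break_seal).
Premise 4, O(¬disclose_schedule → break_seal), contraposes to O(¬break_seal → disclose_schedule); with O(¬break_seal) we get O(disclose_schedule).
Premise 5 is O(publish_complaint → ¬disclose_schedule); contrapositively O(disclose_schedule → ¬publish_complaint). Since O(disclose_schedule) holds, K gives O(¬publish_complaint).
With premise 6, O(¬publish_complaint → ¬hold_position), the K-axiom yields O(¬hold_position).
Premise 1 is O(¬hold_position → mute_channel); since O(¬hold_position), deontic closure gives O(mute_channel).
The contrapositive of premise 7 (O(tag_asset → ¬mute_channel)) is O(mute_channel → ¬tag_asset), and O(mute_channel) is already established, so O(¬tag_asset).
Premises 3, 8 do not contribute to this derivation.
Hence ¬tag_asset is obligatory.

Obligatory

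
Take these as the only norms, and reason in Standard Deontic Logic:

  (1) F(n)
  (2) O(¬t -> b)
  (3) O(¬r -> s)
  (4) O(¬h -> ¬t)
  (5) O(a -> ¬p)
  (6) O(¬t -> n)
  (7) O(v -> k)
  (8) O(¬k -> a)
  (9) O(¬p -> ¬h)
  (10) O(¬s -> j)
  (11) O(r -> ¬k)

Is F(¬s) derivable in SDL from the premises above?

Yes

Premise 1 is F(n), i.e. O(¬n).
Premise 6 is O(¬t -> n); contrapositively O(¬n -> t). Since O(¬n) holds, K gives O(t).
Premise 4, O(¬h -> ¬t), contraposes to O(t -> h); with O(t) we get O(h).
Premise 9 is O(¬p -> ¬h); contrapositively O(h -> p). Since O(h) holds, K gives O(p).
The contrapositive of premise 5 (O(a -> ¬p)) is O(p -> ¬a), and O(p) is already established, so O(¬a).
Premise 8, O(¬k -> a), contraposes to O(¬a -> k); with O(¬a) we get O(k).
The contrapositive of premise 11 (O(r -> ¬k)) is O(k -> ¬r), and O(k) is already established, so O(¬r).
With premise 3, O(¬r -> s), the K-axiom yields O(s).
Premises 2, 7, 10 do not contribute to this derivation.
So O(s) holds, i.e. F(¬s). The claim follows.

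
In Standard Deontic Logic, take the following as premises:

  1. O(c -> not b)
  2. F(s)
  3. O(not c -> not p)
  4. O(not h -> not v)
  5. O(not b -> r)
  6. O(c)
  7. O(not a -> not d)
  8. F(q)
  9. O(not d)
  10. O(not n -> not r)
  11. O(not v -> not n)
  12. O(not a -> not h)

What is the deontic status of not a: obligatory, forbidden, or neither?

Forbidden

From premise 6 we have O(c).
Premise 1 is O(c -> not b); since O(c), deontic closure gives O(not b).
Applying K to premise 5 (O(not b -> r)) and O(not b) yields O(r).
Premise 10 is O(not n -> not r); contrapositively O(r -> n). Since O(r) holds, K gives O(n).
Premise 11, O(not v -> not n), contraposes to O(n -> v); with O(n) we get O(v).
Premise 4 is O(not h -> not v); contrapositively O(v -> h). Since O(v) holds, K gives O(h).
Premise 12 is O(not a -> not h); contrapositively O(h -> a). Since O(h) holds, K gives O(a).
Premises 2, 3, 7, 8, 9 do not contribute to this derivation.
Thus O(a), which is F(not a): not a is forbidden.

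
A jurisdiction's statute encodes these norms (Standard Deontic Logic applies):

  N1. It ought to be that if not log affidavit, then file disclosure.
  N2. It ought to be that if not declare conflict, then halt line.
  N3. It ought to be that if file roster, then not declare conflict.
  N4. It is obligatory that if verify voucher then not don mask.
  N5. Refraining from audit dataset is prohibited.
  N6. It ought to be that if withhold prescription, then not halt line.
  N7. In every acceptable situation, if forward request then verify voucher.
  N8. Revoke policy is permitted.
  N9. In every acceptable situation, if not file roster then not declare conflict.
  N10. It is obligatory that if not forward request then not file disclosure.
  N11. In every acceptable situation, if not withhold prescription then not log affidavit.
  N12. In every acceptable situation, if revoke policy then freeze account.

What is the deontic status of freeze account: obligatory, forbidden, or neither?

Neither

Premise 12 is O(revoke_policy → freeze_account), but O(revoke_policy) is not derivable from the premises (the permission P(revoke_policy) asserts only ¬O(¬revoke_policy), not O(revoke_policy)), so it does not yield O(freeze_account).
No premise or chain of K-axiom applications forces O(freeze_account), and none forces O(¬freeze_account). So freeze_account is neither obligatory nor forbidden under these norms.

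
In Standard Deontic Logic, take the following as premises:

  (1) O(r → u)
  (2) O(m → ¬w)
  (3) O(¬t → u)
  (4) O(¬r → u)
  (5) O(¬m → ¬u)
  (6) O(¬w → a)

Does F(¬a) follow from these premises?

Yes

By case analysis on r: premise 1 gives O(r → u) and premise 4 gives O(¬r → u), so O(u) either way.
The contrapositive of premise 5 (O(¬m → ¬u)) is O(u → m), and O(u) is already established, so O(m).
Applying K to premise 2 (O(m → ¬w)) and O(m) yields O(¬w).
With premise 6, O(¬w → a), the K-axiom yields O(a).
Premise 3 does not contribute to this derivation.
So O(a) holds, i.e. F(¬a). The claim follows.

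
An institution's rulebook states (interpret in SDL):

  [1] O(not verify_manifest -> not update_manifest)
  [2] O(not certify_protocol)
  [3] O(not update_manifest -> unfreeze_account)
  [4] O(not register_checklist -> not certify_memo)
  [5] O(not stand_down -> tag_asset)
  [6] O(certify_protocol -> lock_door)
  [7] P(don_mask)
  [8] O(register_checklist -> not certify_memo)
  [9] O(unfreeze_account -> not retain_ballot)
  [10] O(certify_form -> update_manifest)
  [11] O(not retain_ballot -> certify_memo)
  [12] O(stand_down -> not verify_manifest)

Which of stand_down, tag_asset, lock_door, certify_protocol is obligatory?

Premises 8 and 4 cover both cases: O(register_checklist -> not certify_memo) and O(not register_checklist -> not certify_memo). Since register_checklist ∨ not register_checklist is a tautology, O(not certify_memo) follows.
The contrapositive of premise 11 (O(not retain_ballot -> certify_memo)) is O(not certify_memo -> retain_ballot), and O(not certify_memo) is already established, so O(retain_ballot).
Premise 9 is O(unfreeze_account -> not retain_ballot); contrapositively O(retain_ballot -> not unfreeze_account). Since O(retain_ballot) holds, K gives O(not unfreeze_account).
The contrapositive of premise 3 (O(not update_manifest -> unfreeze_account)) is O(not unfreeze_account -> update_manifest), and O(not unfreeze_account) is already established, so O(update_manifest).
The contrapositive of premise 1 (O(not verify_manifest -> not update_manifest)) is O(update_manifest -> verify_manifest), and O(update_manifest) is already established, so O(verify_manifest).
Premise 12, O(stand_down -> not verify_manifest), contraposes to O(verify_manifest -> not stand_down); with O(verify_manifest) we get O(not stand_down).
Applying K to premise 5 (O(not stand_down -> tag_asset)) and O(not stand_down) yields O(tag_asset).
So O(tag_asset) holds — tag_asset is obligatory. None of the other listed options is made obligatory by any chain of premises.

tag_asset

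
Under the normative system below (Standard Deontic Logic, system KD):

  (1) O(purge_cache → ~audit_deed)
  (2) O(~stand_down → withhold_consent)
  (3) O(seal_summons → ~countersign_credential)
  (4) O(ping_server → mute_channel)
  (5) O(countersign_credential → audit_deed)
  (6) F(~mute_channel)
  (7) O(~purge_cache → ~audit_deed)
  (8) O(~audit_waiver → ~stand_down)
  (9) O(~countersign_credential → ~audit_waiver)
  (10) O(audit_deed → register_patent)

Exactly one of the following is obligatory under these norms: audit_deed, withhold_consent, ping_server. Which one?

withhold_consent

Premises 1 and 7 are O(purge_cache → ~audit_deed) and O(~purge_cache → ~audit_deed); every ideal world satisfies purge_cache or ~purge_cache, so in either case ~audit_deed holds — hence O(~audit_deed).
Premise 5, O(countersign_credential → audit_deed), contraposes to O(~audit_deed → ~countersign_credential); with O(~audit_deed) we get O(~countersign_credential).
From O(~countersign_credential) and premise 9, O(~countersign_credential → ~audit_waiver), we obtain O(~audit_waiver).
From O(~audit_waiver) and premise 8, O(~audit_waiver → ~stand_down), we obtain O(~stand_down).
From O(~stand_down) and premise 2, O(~stand_down → withhold_consent), we obtain O(withhold_consent).
So O(withhold_consent) holds — withhold_consent is obligatory. None of the other listed options is made obligatory by any chain of premises.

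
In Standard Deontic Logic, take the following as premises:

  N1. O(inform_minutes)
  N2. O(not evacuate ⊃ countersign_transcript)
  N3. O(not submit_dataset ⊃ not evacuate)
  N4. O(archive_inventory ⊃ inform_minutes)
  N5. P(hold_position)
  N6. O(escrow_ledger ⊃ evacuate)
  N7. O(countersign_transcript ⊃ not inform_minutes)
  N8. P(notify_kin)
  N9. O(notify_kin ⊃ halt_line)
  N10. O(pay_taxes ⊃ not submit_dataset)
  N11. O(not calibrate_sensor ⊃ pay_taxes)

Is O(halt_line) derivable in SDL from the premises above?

Premise 9 is O(notify_kin ⊃ halt_line), but O(notify_kin) is not derivable from the premises (the permission P(notify_kin) asserts only not O(not notify_kin), not O(notify_kin)), so it does not yield O(halt_line).
No other premise forces O(halt_line). An ideal world satisfying every premise can still have halt_line false, so O(halt_line) is not derivable.

No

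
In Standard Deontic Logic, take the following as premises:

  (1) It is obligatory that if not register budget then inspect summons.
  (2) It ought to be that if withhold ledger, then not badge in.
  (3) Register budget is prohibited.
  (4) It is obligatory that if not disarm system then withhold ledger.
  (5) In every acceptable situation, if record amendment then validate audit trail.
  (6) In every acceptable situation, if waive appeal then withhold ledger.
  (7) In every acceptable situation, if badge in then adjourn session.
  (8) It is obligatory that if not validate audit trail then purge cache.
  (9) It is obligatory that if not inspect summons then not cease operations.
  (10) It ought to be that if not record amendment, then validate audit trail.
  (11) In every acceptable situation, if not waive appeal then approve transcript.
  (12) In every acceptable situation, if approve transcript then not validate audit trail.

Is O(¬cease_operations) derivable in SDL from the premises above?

No

Premise 9 is O(¬inspect_summons → ¬cease_operations), but O(¬inspect_summons) is not derivable from the premises, so it does not yield O(¬cease_operations).
No other premise forces O(¬cease_operations). An ideal world satisfying every premise can still have ¬cease_operations false, so O(¬cease_operations) is not derivable.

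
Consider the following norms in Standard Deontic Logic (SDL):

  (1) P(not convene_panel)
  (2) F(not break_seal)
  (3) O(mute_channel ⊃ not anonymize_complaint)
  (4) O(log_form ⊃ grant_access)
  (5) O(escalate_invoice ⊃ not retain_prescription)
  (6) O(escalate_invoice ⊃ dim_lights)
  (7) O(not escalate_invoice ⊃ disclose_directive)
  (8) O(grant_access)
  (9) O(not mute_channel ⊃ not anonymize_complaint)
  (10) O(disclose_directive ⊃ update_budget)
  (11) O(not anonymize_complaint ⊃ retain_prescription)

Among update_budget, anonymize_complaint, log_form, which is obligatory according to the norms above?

update_budget

By case analysis on not mute_channel: premise 9 gives O(not mute_channel ⊃ not anonymize_complaint) and premise 3 gives O(mute_channel ⊃ not anonymize_complaint), so O(not anonymize_complaint) either way.
Premise 11 is O(not anonymize_complaint ⊃ retain_prescription); since O(not anonymize_complaint), deontic closure gives O(retain_prescription).
Premise 5 is O(escalate_invoice ⊃ not retain_prescription); contrapositively O(retain_prescription ⊃ not escalate_invoice). Since O(retain_prescription) holds, K gives O(not escalate_invoice).
From O(not escalate_invoice) and premise 7, O(not escalate_invoice ⊃ disclose_directive), we obtain O(disclose_directive).
Premise 10 is O(disclose_directive ⊃ update_budget); since O(disclose_directive), deontic closure gives O(update_budget).
So O(update_budget) holds — update_budget is obligatory. None of the other listed options is made obligatory by any chain of premises.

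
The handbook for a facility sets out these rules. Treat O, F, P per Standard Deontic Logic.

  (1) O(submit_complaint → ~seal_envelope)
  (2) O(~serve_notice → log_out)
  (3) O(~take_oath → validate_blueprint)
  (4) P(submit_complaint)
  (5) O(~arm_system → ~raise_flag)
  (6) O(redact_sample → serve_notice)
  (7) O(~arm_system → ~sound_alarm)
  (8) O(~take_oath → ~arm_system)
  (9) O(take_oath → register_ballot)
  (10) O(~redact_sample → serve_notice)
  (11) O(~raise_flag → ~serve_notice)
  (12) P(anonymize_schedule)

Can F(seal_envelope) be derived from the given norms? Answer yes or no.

Premise 1 is O(submit_complaint → ~seal_envelope), but O(submit_complaint) is not derivable from the premises (the permission P(submit_complaint) asserts only ~O(~submit_complaint), not O(submit_complaint)), so it does not yield O(~seal_envelope).
No other premise forces O(~seal_envelope). An ideal world satisfying every premise can still have seal_envelope true, so F(seal_envelope) is not derivable.

No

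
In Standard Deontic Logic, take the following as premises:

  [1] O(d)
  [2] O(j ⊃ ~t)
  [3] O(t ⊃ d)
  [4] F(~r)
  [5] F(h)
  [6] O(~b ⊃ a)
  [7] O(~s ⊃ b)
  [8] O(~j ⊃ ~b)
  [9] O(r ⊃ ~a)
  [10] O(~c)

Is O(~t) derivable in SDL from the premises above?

Yes

Premise 4, F(~r), is equivalent to O(r).
Premise 9 is O(r ⊃ ~a); since O(r), deontic closure gives O(~a).
Premise 6, O(~b ⊃ a), contraposes to O(~a ⊃ b); with O(~a) we get O(b).
Premise 8, O(~j ⊃ ~b), contraposes to O(b ⊃ j); with O(b) we get O(j).
Applying K to premise 2 (O(j ⊃ ~t)) and O(j) yields O(~t).
Premises 1, 3, 5, 7, 10 do not contribute to this derivation.
So O(~t) follows.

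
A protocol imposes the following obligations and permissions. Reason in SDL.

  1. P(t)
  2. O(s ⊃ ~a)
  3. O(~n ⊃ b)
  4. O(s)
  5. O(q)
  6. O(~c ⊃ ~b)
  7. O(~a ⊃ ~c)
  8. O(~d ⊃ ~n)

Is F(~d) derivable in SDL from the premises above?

Premise 4 gives O(s).
Applying K to premise 2 (O(s ⊃ ~a)) and O(s) yields O(~a).
From O(~a) and premise 7, O(~a ⊃ ~c), we obtain O(~c).
Premise 6 is O(~c ⊃ ~b); since O(~c), deontic closure gives O(~b).
The contrapositive of premise 3 (O(~n ⊃ b)) is O(~b ⊃ n), and O(~b) is already established, so O(n).
The contrapositive of premise 8 (O(~d ⊃ ~n)) is O(n ⊃ d), and O(n) is already established, so O(d).
Premises 1, 5 do not contribute to this derivation.
So O(d) holds, i.e. F(~d). The claim follows.

Yes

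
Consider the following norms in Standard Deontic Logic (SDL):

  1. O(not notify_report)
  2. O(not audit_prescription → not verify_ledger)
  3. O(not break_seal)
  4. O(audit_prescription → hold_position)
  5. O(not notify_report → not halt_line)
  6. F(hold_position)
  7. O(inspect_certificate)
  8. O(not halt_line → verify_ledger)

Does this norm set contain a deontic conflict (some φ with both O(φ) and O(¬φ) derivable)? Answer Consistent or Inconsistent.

Premise 6 is F(hold_position), i.e. O(not hold_position).
Premise 4 is O(audit_prescription → hold_position); contrapositively O(not hold_position → not audit_prescription). Since O(not hold_position) holds, K gives O(not audit_prescription).
Applying K to premise 2 (O(not audit_prescription → not verify_ledger)) and O(not audit_prescription) yields O(not verify_ledger).
Premise 8 is O(not halt_line → verify_ledger); contrapositively O(not verify_ledger → halt_line). Since O(not verify_ledger) holds, K gives O(halt_line).
Premise 5, O(not notify_report → not halt_line), contraposes to O(halt_line → notify_report); with O(halt_line) we get O(notify_report).
However, premise 1 gives O(not notify_report).
We now have both O(notify_report) and O(not notify_report) — notify_report is simultaneously obligatory and forbidden, violating the D-axiom.

Inconsistent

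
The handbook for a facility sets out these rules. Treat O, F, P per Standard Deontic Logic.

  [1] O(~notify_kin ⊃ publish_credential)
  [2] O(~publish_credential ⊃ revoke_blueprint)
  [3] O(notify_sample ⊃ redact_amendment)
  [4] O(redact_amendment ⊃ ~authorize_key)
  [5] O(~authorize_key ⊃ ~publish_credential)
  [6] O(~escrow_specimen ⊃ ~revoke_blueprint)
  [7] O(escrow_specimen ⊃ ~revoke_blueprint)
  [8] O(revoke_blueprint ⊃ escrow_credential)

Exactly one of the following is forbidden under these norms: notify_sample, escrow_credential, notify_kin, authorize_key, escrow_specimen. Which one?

Premises 6 and 7 are O(~escrow_specimen ⊃ ~revoke_blueprint) and O(escrow_specimen ⊃ ~revoke_blueprint); every ideal world satisfies ~escrow_specimen or escrow_specimen, so in either case ~revoke_blueprint holds — hence O(~revoke_blueprint).
The contrapositive of premise 2 (O(~publish_credential ⊃ revoke_blueprint)) is O(~revoke_blueprint ⊃ publish_credential), and O(~revoke_blueprint) is already established, so O(publish_credential).
Premise 5, O(~authorize_key ⊃ ~publish_credential), contraposes to O(publish_credential ⊃ authorize_key); with O(publish_credential) we get O(authorize_key).
Premise 4 is O(redact_amendment ⊃ ~authorize_key); contrapositively O(authorize_key ⊃ ~redact_amendment). Since O(authorize_key) holds, K gives O(~redact_amendment).
Premise 3 is O(notify_sample ⊃ redact_amendment); contrapositively O(~redact_amendment ⊃ ~notify_sample). Since O(~redact_amendment) holds, K gives O(~notify_sample).
So O(~notify_sample) holds, i.e. notify_sample is forbidden. None of the other listed options is forbidden under the premises.

notify_sample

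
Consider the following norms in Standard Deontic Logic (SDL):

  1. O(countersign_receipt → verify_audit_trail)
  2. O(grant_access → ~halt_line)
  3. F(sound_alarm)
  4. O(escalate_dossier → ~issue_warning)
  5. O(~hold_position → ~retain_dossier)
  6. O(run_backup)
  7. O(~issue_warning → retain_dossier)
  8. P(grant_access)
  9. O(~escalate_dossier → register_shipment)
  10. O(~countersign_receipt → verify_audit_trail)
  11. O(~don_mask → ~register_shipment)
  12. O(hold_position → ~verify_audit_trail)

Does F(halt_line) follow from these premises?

No

Premise 2 is O(grant_access → ~halt_line), but O(grant_access) is not derivable from the premises (the permission P(grant_access) asserts only ~O(~grant_access), not O(grant_access)), so it does not yield O(~halt_line).
No other premise forces O(~halt_line). An ideal world satisfying every premise can still have halt_line true, so F(halt_line) is not derivable.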